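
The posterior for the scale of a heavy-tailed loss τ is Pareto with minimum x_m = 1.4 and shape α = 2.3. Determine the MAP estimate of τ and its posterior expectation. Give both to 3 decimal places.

The Pareto density is strictly decreasing on [x_m, ∞), so the mode is x_m = 1.400.
Mean = α·x_m/(α−1) = 2.3·1.4/1.3 = 2.477.
The posterior is right-skewed, so the mean exceeds the mode.

τ_MAP = 1.400, E[τ|data] = 2.477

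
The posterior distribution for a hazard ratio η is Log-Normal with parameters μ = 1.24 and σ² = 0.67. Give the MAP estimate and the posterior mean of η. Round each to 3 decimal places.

MAP estimate = 1.768, posterior mean = 4.831

Mode = exp(μ − σ²) = exp(0.57) = 1.768.
Mean = exp(μ + σ²/2) = exp(1.575) = 4.831.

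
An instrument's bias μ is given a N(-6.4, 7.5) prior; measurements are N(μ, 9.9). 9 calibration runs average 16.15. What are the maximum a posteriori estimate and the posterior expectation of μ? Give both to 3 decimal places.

Posterior for μ is Normal. Precision-weighted mean: (1/7.5·-6.4 + 9/9.9·16.15) / (1/7.5 + 9/9.9) = 13.266.
A Normal posterior is symmetric, so mode = mean.

μ_MAP = 13.266, E[μ|data] = 13.266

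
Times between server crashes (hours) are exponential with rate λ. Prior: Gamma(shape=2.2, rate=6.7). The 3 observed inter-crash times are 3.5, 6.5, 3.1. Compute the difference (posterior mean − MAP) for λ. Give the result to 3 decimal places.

Σ times = 13.1. Posterior: Gamma(shape = 2.2+3 = 5.2, rate = 6.7+13.1 = 19.8).
Mode = (α−1)/β = 4.2/19.8 = 0.212.
Mean = α/β = 5.2/19.8 = 0.263.
Difference = 0.263 − 0.212 = 0.051.
Mean > mode: the posterior has a right tail.

0.051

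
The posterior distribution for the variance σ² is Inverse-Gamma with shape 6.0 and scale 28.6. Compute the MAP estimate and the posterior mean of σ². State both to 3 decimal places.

MAP = 4.086; posterior mean = 5.720

Mode = β/(α+1) = 28.6/7.0 = 4.086.
Mean = β/(α−1) = 28.6/5.0 = 5.720.
Right-skewed posterior ⇒ mode < mean.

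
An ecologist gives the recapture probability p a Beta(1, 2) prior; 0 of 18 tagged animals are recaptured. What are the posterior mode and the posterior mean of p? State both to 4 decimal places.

p_MAP = 0.0000, E[p|data] = 0.0476

Posterior: Beta(1+0, 2+18) = Beta(1, 20).
Since α = 1 ≤ 1 and β > 1, the Beta density is monotone decreasing on [0,1]; the mode is at 0.
Mean = 1/(1+20) = 0.0476.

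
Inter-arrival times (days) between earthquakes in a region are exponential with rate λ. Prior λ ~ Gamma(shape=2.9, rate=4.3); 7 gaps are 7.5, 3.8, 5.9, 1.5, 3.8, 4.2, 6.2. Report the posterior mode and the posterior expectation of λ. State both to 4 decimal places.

Σ times = 32.9. Posterior: Gamma(shape = 2.9+7 = 9.9, rate = 4.3+32.9 = 37.2).
Mode = (α−1)/β = 8.9/37.2 = 0.2392.
Mean = α/β = 9.9/37.2 = 0.2661.

posterior mode = 0.2392, posterior expectation = 0.2661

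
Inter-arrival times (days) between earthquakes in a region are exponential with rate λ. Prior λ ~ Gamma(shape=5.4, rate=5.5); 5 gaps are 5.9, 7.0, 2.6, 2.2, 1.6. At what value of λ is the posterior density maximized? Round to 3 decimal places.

0.379

Σ times = 19.3. Posterior: Gamma(shape = 5.4+5 = 10.4, rate = 5.5+19.3 = 24.8).
Mode = (α−1)/β = 9.4/24.8 = 0.379.
Mean = α/β = 10.4/24.8 = 0.419.
This is the posterior mode — the MAP estimate.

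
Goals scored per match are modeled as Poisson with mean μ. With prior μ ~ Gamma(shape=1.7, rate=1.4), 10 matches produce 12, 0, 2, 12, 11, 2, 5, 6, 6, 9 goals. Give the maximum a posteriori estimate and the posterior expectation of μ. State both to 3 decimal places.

maximum a posteriori estimate = 5.763, posterior expectation = 5.851

Σ counts = 65. Posterior: Gamma(shape = 1.7+65 = 66.7, rate = 1.4+10 = 11.4).
Mode = (α−1)/β = 65.7/11.4 = 5.763.
Mean = α/β = 66.7/11.4 = 5.851.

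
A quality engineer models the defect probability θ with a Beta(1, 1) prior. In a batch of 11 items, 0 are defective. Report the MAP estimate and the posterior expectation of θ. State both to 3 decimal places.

MAP: 0.000. Posterior mean: 0.077.

Posterior: Beta(1+0, 1+11) = Beta(1, 12).
Since α = 1 ≤ 1 and β > 1, the Beta density is monotone decreasing on [0,1]; the mode is at 0.
Mean = 1/(1+12) = 0.077.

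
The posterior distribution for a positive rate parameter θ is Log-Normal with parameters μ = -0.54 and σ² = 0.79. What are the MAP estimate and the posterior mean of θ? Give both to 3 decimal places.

MAP = 0.264; posterior mean = 0.865

Mode = exp(μ − σ²) = exp(-1.33) = 0.264.
Mean = exp(μ + σ²/2) = exp(-0.145) = 0.865.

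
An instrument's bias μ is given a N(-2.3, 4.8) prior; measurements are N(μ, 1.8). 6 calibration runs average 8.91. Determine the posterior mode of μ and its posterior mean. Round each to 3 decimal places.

MAP = 8.251; posterior mean = 8.251

Posterior for μ is Normal. Precision-weighted mean: (1/4.8·-2.3 + 6/1.8·8.91) / (1/4.8 + 6/1.8) = 8.251.
A Normal posterior is symmetric, so mode = mean.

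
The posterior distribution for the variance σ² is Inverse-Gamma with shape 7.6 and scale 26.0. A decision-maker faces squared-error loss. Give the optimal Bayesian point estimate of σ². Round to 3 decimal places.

3.939

Mode = β/(α+1) = 26.0/8.6 = 3.023.
Mean = β/(α−1) = 26.0/6.6 = 3.939.
Squared-error loss ⇒ the optimal estimator is the posterior mean.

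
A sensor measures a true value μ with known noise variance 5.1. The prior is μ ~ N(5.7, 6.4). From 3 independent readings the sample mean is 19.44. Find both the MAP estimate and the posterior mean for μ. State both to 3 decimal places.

MAP: 16.556. Posterior mean: 16.556.

Posterior for μ is Normal. Precision-weighted mean: (1/6.4·5.7 + 3/5.1·19.44) / (1/6.4 + 3/5.1) = 16.556.
A Normal posterior is symmetric, so mode = mean.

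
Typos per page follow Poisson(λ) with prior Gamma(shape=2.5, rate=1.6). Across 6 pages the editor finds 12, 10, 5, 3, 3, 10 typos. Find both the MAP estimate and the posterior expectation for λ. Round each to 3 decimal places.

Σ counts = 43. Posterior: Gamma(shape = 2.5+43 = 45.5, rate = 1.6+6 = 7.6).
Mode = (α−1)/β = 44.5/7.6 = 5.855.
Mean = α/β = 45.5/7.6 = 5.987.

λ_MAP = 5.855, E[λ|data] = 5.987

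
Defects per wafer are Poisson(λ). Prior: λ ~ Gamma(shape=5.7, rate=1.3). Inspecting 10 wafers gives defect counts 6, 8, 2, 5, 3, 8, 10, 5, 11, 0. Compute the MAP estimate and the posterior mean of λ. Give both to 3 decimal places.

Σ counts = 58. Posterior: Gamma(shape = 5.7+58 = 63.7, rate = 1.3+10 = 11.3).
Mode = (α−1)/β = 62.7/11.3 = 5.549.
Mean = α/β = 63.7/11.3 = 5.637.

λ_MAP = 5.549, E[λ|data] = 5.637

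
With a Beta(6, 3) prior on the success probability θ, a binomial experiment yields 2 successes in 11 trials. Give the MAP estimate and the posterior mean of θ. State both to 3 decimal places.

Posterior: Beta(6+2, 3+9) = Beta(8, 12).
Mode = (8−1)/(8+12−2) = 7/18 = 0.389.
Mean = 8/(8+12) = 8/20 = 0.400.

MAP = 0.389; posterior mean = 0.400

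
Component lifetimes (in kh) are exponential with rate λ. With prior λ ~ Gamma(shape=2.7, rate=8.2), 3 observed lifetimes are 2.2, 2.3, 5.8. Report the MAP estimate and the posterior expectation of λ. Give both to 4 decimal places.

Σ times = 10.3. Posterior: Gamma(shape = 2.7+3 = 5.7, rate = 8.2+10.3 = 18.5).
Mode = (α−1)/β = 4.7/18.5 = 0.2541.
Mean = α/β = 5.7/18.5 = 0.3081.
The posterior is right-skewed, so the mean exceeds the mode.

MAP = 0.2541; posterior mean = 0.3081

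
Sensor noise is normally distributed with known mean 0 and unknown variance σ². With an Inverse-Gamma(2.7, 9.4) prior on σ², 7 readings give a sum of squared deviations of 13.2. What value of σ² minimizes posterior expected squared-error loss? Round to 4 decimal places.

Posterior: Inverse-Gamma(shape = 2.7+7/2 = 6.2, scale = 9.4+13.2/2 = 16.0).
Mode = β/(α+1) = 16.0/7.2 = 2.2222.
Mean = β/(α−1) = 16.0/5.2 = 3.0769.
Squared-error loss ⇒ the optimal estimator is the posterior mean.

3.0769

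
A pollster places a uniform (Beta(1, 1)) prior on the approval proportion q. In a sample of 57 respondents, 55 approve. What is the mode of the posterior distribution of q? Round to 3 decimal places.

Posterior: Beta(1+55, 1+2) = Beta(56, 3).
Mode = (56−1)/(56+3−2) = 55/57 = 0.965.
With a flat prior the MAP equals the MLE, 55/57.
Mean = 56/(56+3) = 56/59 = 0.949.
This is the posterior mode — the MAP estimate.

0.965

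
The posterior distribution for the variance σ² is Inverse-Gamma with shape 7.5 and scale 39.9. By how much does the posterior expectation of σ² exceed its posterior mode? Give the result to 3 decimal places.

1.444

Mode = β/(α+1) = 39.9/8.5 = 4.694.
Mean = β/(α−1) = 39.9/6.5 = 6.138.
Difference = 6.138 − 4.694 = 1.444.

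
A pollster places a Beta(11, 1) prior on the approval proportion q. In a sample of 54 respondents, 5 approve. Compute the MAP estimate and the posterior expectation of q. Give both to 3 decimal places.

Posterior: Beta(11+5, 1+49) = Beta(16, 50).
Mode = (16−1)/(16+50−2) = 15/64 = 0.234.
Mean = 16/(16+50) = 16/66 = 0.242.

MAP = 0.234; posterior mean = 0.242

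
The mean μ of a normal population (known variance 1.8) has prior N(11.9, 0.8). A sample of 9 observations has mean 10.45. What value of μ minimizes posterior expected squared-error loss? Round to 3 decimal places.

Posterior for μ is Normal. Precision-weighted mean: (1/0.8·11.9 + 9/1.8·10.45) / (1/0.8 + 9/1.8) = 10.740.
A Normal posterior is symmetric, so mode = mean.
Squared-error loss ⇒ the optimal estimator is the posterior mean.

10.740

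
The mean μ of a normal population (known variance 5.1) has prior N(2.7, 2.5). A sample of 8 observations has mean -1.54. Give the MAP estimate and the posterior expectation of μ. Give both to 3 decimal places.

MAP = -0.678, posterior mean = -0.678

Posterior for μ is Normal. Precision-weighted mean: (1/2.5·2.7 + 8/5.1·-1.54) / (1/2.5 + 8/5.1) = -0.678.
A Normal posterior is symmetric, so mode = mean.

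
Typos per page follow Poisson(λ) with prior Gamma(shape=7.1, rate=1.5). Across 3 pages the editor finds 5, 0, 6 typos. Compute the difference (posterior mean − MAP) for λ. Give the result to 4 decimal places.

0.2222

Σ counts = 11. Posterior: Gamma(shape = 7.1+11 = 18.1, rate = 1.5+3 = 4.5).
Mode = (α−1)/β = 17.1/4.5 = 3.8000.
Mean = α/β = 18.1/4.5 = 4.0222.
Difference = 4.0222 − 3.8000 = 0.2222.
The mean is pulled above the mode by the posterior's right skew.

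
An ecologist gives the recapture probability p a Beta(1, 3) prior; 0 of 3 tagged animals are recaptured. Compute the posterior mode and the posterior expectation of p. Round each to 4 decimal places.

Posterior: Beta(1+0, 3+3) = Beta(1, 6).
Since α = 1 ≤ 1 and β > 1, the Beta density is monotone decreasing on [0,1]; the mode is at 0.
Mean = 1/(1+6) = 0.1429.

MAP = 0.0000, posterior mean = 0.1429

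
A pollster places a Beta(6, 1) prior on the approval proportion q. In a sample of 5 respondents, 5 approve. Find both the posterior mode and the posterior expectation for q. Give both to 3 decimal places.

Posterior: Beta(6+5, 1+0) = Beta(11, 1).
Since β = 1 ≤ 1 and α > 1, the Beta density is monotone increasing on [0,1]; the mode is at 1.
Mean = 11/(11+1) = 0.917.
The posterior is left-skewed, so the mode exceeds the mean.

posterior mode = 1.000, posterior expectation = 0.917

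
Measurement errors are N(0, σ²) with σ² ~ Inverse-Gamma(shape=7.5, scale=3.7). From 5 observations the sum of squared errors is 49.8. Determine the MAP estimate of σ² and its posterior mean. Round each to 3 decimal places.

MAP: 2.600. Posterior mean: 3.178.

Posterior: Inverse-Gamma(shape = 7.5+5/2 = 10.0, scale = 3.7+49.8/2 = 28.6).
Mode = β/(α+1) = 28.6/11.0 = 2.600.
Mean = β/(α−1) = 28.6/9.0 = 3.178.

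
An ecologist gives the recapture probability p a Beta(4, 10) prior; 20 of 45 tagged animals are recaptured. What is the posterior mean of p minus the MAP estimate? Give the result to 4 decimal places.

Posterior: Beta(4+20, 10+25) = Beta(24, 35).
Mode = (24−1)/(24+35−2) = 23/57 = 0.4035.
Mean = 24/(24+35) = 24/59 = 0.4068.
Difference = 0.4068 − 0.4035 = 0.0033.
The posterior is right-skewed, so the mean exceeds the mode.

0.0033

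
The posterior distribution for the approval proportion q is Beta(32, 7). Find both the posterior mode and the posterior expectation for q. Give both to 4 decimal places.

MAP = 0.8378, posterior mean = 0.8205

Mode = (32−1)/(32+7−2) = 31/37 = 0.8378.
Mean = 32/(32+7) = 32/39 = 0.8205.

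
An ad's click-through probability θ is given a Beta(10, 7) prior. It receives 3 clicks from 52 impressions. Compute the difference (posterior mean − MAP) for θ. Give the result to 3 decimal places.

0.009

Posterior: Beta(10+3, 7+49) = Beta(13, 56).
Mode = (13−1)/(13+56−2) = 12/67 = 0.179.
Mean = 13/(13+56) = 13/69 = 0.188.
Difference = 0.188 − 0.179 = 0.009.
Right-skewed posterior ⇒ mode < mean.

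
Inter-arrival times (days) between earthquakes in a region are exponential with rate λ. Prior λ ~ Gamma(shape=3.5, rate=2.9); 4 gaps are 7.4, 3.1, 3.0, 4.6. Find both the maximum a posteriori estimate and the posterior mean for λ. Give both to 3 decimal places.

Σ times = 18.1. Posterior: Gamma(shape = 3.5+4 = 7.5, rate = 2.9+18.1 = 21.0).
Mode = (α−1)/β = 6.5/21.0 = 0.310.
Mean = α/β = 7.5/21.0 = 0.357.

MAP: 0.310. Posterior mean: 0.357.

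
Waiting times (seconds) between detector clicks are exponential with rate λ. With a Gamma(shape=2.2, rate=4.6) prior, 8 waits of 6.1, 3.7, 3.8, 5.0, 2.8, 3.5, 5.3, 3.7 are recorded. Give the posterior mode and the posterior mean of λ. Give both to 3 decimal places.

MAP: 0.239. Posterior mean: 0.265.

Σ times = 33.9. Posterior: Gamma(shape = 2.2+8 = 10.2, rate = 4.6+33.9 = 38.5).
Mode = (α−1)/β = 9.2/38.5 = 0.239.
Mean = α/β = 10.2/38.5 = 0.265.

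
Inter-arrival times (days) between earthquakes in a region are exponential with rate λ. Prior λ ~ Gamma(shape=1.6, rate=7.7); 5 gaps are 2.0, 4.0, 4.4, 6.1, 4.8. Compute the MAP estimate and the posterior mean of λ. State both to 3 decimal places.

Σ times = 21.3. Posterior: Gamma(shape = 1.6+5 = 6.6, rate = 7.7+21.3 = 29.0).
Mode = (α−1)/β = 5.6/29.0 = 0.193.
Mean = α/β = 6.6/29.0 = 0.228.
Mean > mode: the posterior has a right tail.

MAP = 0.193, posterior mean = 0.228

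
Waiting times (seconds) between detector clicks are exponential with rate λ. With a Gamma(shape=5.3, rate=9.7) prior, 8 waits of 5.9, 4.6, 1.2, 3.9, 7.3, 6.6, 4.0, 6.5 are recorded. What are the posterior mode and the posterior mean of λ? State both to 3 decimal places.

Σ times = 40.0. Posterior: Gamma(shape = 5.3+8 = 13.3, rate = 9.7+40.0 = 49.7).
Mode = (α−1)/β = 12.3/49.7 = 0.247.
Mean = α/β = 13.3/49.7 = 0.268.
Right-skewed posterior ⇒ mode < mean.

MAP = 0.247, posterior mean = 0.268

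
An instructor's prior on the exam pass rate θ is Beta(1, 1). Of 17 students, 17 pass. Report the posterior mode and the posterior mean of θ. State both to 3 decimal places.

θ_MAP = 1.000, E[θ|data] = 0.947

Posterior: Beta(1+17, 1+0) = Beta(18, 1).
Since β = 1 ≤ 1 and α > 1, the Beta density is monotone increasing on [0,1]; the mode is at 1.
Mean = 18/(18+1) = 0.947.
Mode > mean: the posterior has a left tail.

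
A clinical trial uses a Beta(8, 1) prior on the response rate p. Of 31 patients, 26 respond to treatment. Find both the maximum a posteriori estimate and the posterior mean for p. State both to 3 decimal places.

Posterior: Beta(8+26, 1+5) = Beta(34, 6).
Mode = (34−1)/(34+6−2) = 33/38 = 0.868.
Mean = 34/(34+6) = 34/40 = 0.850.
The mean is pulled below the mode by the posterior's left skew.

maximum a posteriori estimate = 0.868, posterior mean = 0.850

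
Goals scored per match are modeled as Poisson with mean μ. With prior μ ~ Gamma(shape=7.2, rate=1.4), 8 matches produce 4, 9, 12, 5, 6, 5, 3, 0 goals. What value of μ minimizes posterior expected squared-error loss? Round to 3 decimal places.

5.447

Σ counts = 44. Posterior: Gamma(shape = 7.2+44 = 51.2, rate = 1.4+8 = 9.4).
Mode = (α−1)/β = 50.2/9.4 = 5.340.
Mean = α/β = 51.2/9.4 = 5.447.
Squared-error loss ⇒ the optimal estimator is the posterior mean.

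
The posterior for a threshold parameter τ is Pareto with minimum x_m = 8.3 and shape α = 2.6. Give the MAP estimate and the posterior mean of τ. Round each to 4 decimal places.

MAP = 8.3000; posterior mean = 13.4875

The Pareto density is strictly decreasing on [x_m, ∞), so the mode is x_m = 8.3000.
Mean = α·x_m/(α−1) = 2.6·8.3/1.6 = 13.4875.
Right-skewed posterior ⇒ mode < mean.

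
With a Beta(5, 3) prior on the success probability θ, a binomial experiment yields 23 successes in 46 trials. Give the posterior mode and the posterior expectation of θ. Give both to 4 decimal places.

Posterior: Beta(5+23, 3+23) = Beta(28, 26).
Mode = (28−1)/(28+26−2) = 27/52 = 0.5192.
Mean = 28/(28+26) = 28/54 = 0.5185.

θ_MAP = 0.5192, E[θ|data] = 0.5185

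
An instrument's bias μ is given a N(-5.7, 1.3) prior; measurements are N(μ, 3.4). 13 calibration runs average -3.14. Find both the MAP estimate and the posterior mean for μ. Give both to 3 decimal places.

MAP = -3.569, posterior mean = -3.569

Posterior for μ is Normal. Precision-weighted mean: (1/1.3·-5.7 + 13/3.4·-3.14) / (1/1.3 + 13/3.4) = -3.569.
A Normal posterior is symmetric, so mode = mean.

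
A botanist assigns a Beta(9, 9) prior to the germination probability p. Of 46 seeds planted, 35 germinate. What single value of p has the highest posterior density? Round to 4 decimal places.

Posterior: Beta(9+35, 9+11) = Beta(44, 20).
Mode = (44−1)/(44+20−2) = 43/62 = 0.6935.
Mean = 44/(44+20) = 44/64 = 0.6875.
This is the posterior mode — the MAP estimate.

0.6935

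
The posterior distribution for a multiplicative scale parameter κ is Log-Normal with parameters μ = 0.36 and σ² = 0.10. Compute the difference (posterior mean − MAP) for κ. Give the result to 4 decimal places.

0.2099

Mode = exp(μ − σ²) = exp(0.26) = 1.2969.
Mean = exp(μ + σ²/2) = exp(0.410) = 1.5068.
Difference = 1.5068 − 1.2969 = 0.2099.
Right-skewed posterior ⇒ mode < mean.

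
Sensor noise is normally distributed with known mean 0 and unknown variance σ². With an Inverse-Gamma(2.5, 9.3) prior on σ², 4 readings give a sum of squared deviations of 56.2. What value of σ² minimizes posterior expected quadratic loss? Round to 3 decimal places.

Posterior: Inverse-Gamma(shape = 2.5+4/2 = 4.5, scale = 9.3+56.2/2 = 37.4).
Mode = β/(α+1) = 37.4/5.5 = 6.800.
Mean = β/(α−1) = 37.4/3.5 = 10.686.
Quadratic loss ⇒ the optimal estimator is the posterior mean.

10.686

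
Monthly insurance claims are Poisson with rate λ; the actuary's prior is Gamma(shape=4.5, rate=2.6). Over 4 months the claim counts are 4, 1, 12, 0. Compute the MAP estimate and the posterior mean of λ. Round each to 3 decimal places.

λ_MAP = 3.106, E[λ|data] = 3.258

Σ counts = 17. Posterior: Gamma(shape = 4.5+17 = 21.5, rate = 2.6+4 = 6.6).
Mode = (α−1)/β = 20.5/6.6 = 3.106.
Mean = α/β = 21.5/6.6 = 3.258.
The mean is pulled above the mode by the posterior's right skew.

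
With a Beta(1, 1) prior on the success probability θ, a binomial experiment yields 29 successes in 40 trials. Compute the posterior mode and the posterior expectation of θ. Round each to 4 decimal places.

posterior mode = 0.7250, posterior expectation = 0.7143

Posterior: Beta(1+29, 1+11) = Beta(30, 12).
Mode = (30−1)/(30+12−2) = 29/40 = 0.7250.
With a flat prior the MAP equals the MLE, 29/40.
Mean = 30/(30+12) = 30/42 = 0.7143.
The posterior is left-skewed, so the mode exceeds the mean.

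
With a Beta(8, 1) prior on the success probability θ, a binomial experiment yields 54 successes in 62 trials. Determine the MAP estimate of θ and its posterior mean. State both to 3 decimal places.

MAP = 0.884; posterior mean = 0.873

Posterior: Beta(8+54, 1+8) = Beta(62, 9).
Mode = (62−1)/(62+9−2) = 61/69 = 0.884.
Mean = 62/(62+9) = 62/71 = 0.873.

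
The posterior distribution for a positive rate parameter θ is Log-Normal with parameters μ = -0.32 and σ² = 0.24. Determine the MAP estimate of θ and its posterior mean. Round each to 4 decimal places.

Mode = exp(μ − σ²) = exp(-0.56) = 0.5712.
Mean = exp(μ + σ²/2) = exp(-0.200) = 0.8187.

MAP = 0.5712, posterior mean = 0.8187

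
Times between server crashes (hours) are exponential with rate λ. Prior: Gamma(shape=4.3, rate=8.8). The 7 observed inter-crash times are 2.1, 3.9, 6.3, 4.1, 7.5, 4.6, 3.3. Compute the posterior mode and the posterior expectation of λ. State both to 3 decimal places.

Σ times = 31.8. Posterior: Gamma(shape = 4.3+7 = 11.3, rate = 8.8+31.8 = 40.6).
Mode = (α−1)/β = 10.3/40.6 = 0.254.
Mean = α/β = 11.3/40.6 = 0.278.

MAP = 0.254; posterior mean = 0.278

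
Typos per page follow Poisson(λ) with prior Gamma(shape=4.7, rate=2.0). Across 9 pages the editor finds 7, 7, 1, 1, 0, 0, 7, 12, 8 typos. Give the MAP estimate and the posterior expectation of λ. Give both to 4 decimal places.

Σ counts = 43. Posterior: Gamma(shape = 4.7+43 = 47.7, rate = 2.0+9 = 11.0).
Mode = (α−1)/β = 46.7/11.0 = 4.2455.
Mean = α/β = 47.7/11.0 = 4.3364.

MAP: 4.2455. Posterior mean: 4.3364.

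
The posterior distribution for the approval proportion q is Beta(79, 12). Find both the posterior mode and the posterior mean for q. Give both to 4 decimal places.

posterior mode = 0.8764, posterior mean = 0.8681

Mode = (79−1)/(79+12−2) = 78/89 = 0.8764.
Mean = 79/(79+12) = 79/91 = 0.8681.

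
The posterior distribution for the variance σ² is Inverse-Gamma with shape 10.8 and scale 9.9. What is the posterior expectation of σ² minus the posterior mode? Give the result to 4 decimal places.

Mode = β/(α+1) = 9.9/11.8 = 0.8390.
Mean = β/(α−1) = 9.9/9.8 = 1.0102.
Difference = 1.0102 − 0.8390 = 0.1712.

0.1712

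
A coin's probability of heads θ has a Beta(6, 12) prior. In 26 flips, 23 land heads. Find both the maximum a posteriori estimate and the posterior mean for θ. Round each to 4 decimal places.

MAP = 0.6667; posterior mean = 0.6591

Posterior: Beta(6+23, 12+3) = Beta(29, 15).
Mode = (29−1)/(29+15−2) = 28/42 = 0.6667.
Mean = 29/(29+15) = 29/44 = 0.6591.
The mean is pulled below the mode by the posterior's left skew.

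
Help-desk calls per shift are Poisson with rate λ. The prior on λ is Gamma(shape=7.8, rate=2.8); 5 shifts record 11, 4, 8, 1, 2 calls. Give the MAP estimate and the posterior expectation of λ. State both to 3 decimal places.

Σ counts = 26. Posterior: Gamma(shape = 7.8+26 = 33.8, rate = 2.8+5 = 7.8).
Mode = (α−1)/β = 32.8/7.8 = 4.205.
Mean = α/β = 33.8/7.8 = 4.333.
Right-skewed posterior ⇒ mode < mean.

MAP: 4.205. Posterior mean: 4.333.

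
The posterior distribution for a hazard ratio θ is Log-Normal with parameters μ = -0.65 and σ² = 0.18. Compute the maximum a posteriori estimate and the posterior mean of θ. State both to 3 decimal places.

θ_MAP = 0.436, E[θ|data] = 0.571

Mode = exp(μ − σ²) = exp(-0.83) = 0.436.
Mean = exp(μ + σ²/2) = exp(-0.560) = 0.571.
Mean > mode: the posterior has a right tail.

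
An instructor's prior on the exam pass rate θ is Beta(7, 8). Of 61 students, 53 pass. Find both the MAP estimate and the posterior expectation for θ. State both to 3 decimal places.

Posterior: Beta(7+53, 8+8) = Beta(60, 16).
Mode = (60−1)/(60+16−2) = 59/74 = 0.797.
Mean = 60/(60+16) = 60/76 = 0.789.

MAP = 0.797, posterior mean = 0.789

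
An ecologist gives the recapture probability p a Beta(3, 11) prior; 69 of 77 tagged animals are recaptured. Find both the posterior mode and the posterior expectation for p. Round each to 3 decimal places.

p_MAP = 0.798, E[p|data] = 0.791

Posterior: Beta(3+69, 11+8) = Beta(72, 19).
Mode = (72−1)/(72+19−2) = 71/89 = 0.798.
Mean = 72/(72+19) = 72/91 = 0.791.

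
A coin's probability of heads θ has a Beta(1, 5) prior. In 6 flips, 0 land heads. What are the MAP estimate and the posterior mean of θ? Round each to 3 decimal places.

θ_MAP = 0.000, E[θ|data] = 0.083

Posterior: Beta(1+0, 5+6) = Beta(1, 11).
Since α = 1 ≤ 1 and β > 1, the Beta density is monotone decreasing on [0,1]; the mode is at 0.
Mean = 1/(1+11) = 0.083.
Right-skewed posterior ⇒ mode < mean.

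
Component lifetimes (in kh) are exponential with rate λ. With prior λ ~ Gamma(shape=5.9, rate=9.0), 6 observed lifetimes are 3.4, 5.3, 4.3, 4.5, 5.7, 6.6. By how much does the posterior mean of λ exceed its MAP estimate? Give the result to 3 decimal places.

Σ times = 29.8. Posterior: Gamma(shape = 5.9+6 = 11.9, rate = 9.0+29.8 = 38.8).
Mode = (α−1)/β = 10.9/38.8 = 0.281.
Mean = α/β = 11.9/38.8 = 0.307.
Difference = 0.307 − 0.281 = 0.026.
The posterior is right-skewed, so the mean exceeds the mode.

0.026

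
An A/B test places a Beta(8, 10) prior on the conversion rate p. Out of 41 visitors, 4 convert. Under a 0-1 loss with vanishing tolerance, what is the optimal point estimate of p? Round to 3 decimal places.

0.193

Posterior: Beta(8+4, 10+37) = Beta(12, 47).
Mode = (12−1)/(12+47−2) = 11/57 = 0.193.
Mean = 12/(12+47) = 12/59 = 0.203.
This is the posterior mode — the MAP estimate.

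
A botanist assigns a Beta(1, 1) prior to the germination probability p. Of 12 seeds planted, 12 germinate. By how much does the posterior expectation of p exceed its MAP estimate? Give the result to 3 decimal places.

Posterior: Beta(1+12, 1+0) = Beta(13, 1).
Since β = 1 ≤ 1 and α > 1, the Beta density is monotone increasing on [0,1]; the mode is at 1.
Mean = 13/(13+1) = 0.929.
Difference = 0.929 − 1.000 = -0.071.

-0.071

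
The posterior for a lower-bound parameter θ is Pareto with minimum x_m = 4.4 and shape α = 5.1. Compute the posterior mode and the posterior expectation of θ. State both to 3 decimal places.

The Pareto density is strictly decreasing on [x_m, ∞), so the mode is x_m = 4.400.
Mean = α·x_m/(α−1) = 5.1·4.4/4.1 = 5.473.
Mean > mode: the posterior has a right tail.

posterior mode = 4.400, posterior expectation = 5.473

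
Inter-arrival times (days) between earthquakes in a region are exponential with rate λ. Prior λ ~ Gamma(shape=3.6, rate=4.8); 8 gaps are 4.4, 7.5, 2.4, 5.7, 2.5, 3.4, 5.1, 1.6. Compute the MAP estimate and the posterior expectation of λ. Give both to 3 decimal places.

MAP estimate = 0.283, posterior expectation = 0.310

Σ times = 32.6. Posterior: Gamma(shape = 3.6+8 = 11.6, rate = 4.8+32.6 = 37.4).
Mode = (α−1)/β = 10.6/37.4 = 0.283.
Mean = α/β = 11.6/37.4 = 0.310.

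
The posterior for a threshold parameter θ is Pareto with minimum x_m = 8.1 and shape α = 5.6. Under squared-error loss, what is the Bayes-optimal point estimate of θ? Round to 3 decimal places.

The Pareto density is strictly decreasing on [x_m, ∞), so the mode is x_m = 8.100.
Mean = α·x_m/(α−1) = 5.6·8.1/4.6 = 9.861.
Squared-error loss ⇒ the optimal estimator is the posterior mean.

9.861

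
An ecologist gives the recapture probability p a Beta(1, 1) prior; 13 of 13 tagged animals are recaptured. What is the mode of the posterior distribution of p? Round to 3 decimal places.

1.000

Posterior: Beta(1+13, 1+0) = Beta(14, 1).
Since β = 1 ≤ 1 and α > 1, the Beta density is monotone increasing on [0,1]; the mode is at 1.
Mean = 14/(14+1) = 0.933.
This is the posterior mode — the MAP estimate.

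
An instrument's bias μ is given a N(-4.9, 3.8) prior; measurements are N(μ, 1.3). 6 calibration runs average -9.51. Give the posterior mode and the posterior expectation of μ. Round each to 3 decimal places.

MAP = -9.261, posterior mean = -9.261

Posterior for μ is Normal. Precision-weighted mean: (1/3.8·-4.9 + 6/1.3·-9.51) / (1/3.8 + 6/1.3) = -9.261.
A Normal posterior is symmetric, so mode = mean.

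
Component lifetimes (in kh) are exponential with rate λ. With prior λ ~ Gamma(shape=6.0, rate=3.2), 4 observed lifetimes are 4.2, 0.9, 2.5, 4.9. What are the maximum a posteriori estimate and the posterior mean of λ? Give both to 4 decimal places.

maximum a posteriori estimate = 0.5732, posterior mean = 0.6369

Σ times = 12.5. Posterior: Gamma(shape = 6.0+4 = 10.0, rate = 3.2+12.5 = 15.7).
Mode = (α−1)/β = 9.0/15.7 = 0.5732.
Mean = α/β = 10.0/15.7 = 0.6369.
Right-skewed posterior ⇒ mode < mean.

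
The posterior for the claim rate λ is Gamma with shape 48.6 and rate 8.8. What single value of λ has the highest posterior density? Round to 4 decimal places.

Mode = (α−1)/β = 47.6/8.8 = 5.4091.
Mean = α/β = 48.6/8.8 = 5.5227.
This is the posterior mode — the MAP estimate.

5.4091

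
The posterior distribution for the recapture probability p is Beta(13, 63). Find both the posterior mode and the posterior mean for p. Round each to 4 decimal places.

Mode = (13−1)/(13+63−2) = 12/74 = 0.1622.
Mean = 13/(13+63) = 13/76 = 0.1711.

MAP = 0.1622, posterior mean = 0.1711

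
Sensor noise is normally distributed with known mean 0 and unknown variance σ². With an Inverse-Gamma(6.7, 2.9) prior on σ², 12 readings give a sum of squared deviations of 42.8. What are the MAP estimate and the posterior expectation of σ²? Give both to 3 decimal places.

σ²_MAP = 1.774, E[σ²|data] = 2.077

Posterior: Inverse-Gamma(shape = 6.7+12/2 = 12.7, scale = 2.9+42.8/2 = 24.3).
Mode = β/(α+1) = 24.3/13.7 = 1.774.
Mean = β/(α−1) = 24.3/11.7 = 2.077.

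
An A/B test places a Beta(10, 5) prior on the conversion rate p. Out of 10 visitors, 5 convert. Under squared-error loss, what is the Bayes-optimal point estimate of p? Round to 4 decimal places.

Posterior: Beta(10+5, 5+5) = Beta(15, 10).
Mode = (15−1)/(15+10−2) = 14/23 = 0.6087.
Mean = 15/(15+10) = 15/25 = 0.6000.
Squared-error loss ⇒ the optimal estimator is the posterior mean.

0.6000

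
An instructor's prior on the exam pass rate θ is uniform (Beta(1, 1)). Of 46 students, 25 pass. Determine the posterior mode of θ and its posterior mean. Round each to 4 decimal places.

MAP = 0.5435; posterior mean = 0.5417

Posterior: Beta(1+25, 1+21) = Beta(26, 22).
Mode = (26−1)/(26+22−2) = 25/46 = 0.5435.
With a flat prior the MAP equals the MLE, 25/46.
Mean = 26/(26+22) = 26/48 = 0.5417.
Left-skewed posterior ⇒ mean < mode.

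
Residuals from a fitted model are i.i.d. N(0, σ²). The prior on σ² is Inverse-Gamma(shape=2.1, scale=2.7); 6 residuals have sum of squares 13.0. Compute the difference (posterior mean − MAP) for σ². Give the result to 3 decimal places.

Posterior: Inverse-Gamma(shape = 2.1+6/2 = 5.1, scale = 2.7+13.0/2 = 9.2).
Mode = β/(α+1) = 9.2/6.1 = 1.508.
Mean = β/(α−1) = 9.2/4.1 = 2.244.
Difference = 2.244 − 1.508 = 0.736.
Right-skewed posterior ⇒ mode < mean.

0.736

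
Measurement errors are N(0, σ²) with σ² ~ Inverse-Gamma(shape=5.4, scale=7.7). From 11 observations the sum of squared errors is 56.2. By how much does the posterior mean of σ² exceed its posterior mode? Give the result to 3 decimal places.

Posterior: Inverse-Gamma(shape = 5.4+11/2 = 10.9, scale = 7.7+56.2/2 = 35.8).
Mode = β/(α+1) = 35.8/11.9 = 3.008.
Mean = β/(α−1) = 35.8/9.9 = 3.616.
Difference = 3.616 − 3.008 = 0.608.

0.608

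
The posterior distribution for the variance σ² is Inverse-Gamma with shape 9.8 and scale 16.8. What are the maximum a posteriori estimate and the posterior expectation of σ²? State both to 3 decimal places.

Mode = β/(α+1) = 16.8/10.8 = 1.556.
Mean = β/(α−1) = 16.8/8.8 = 1.909.
The mean is pulled above the mode by the posterior's right skew.

MAP = 1.556, posterior mean = 1.909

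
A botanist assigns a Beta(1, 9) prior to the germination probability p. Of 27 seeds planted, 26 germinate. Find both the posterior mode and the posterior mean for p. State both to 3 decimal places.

MAP = 0.743, posterior mean = 0.730

Posterior: Beta(1+26, 9+1) = Beta(27, 10).
Mode = (27−1)/(27+10−2) = 26/35 = 0.743.
Mean = 27/(27+10) = 27/37 = 0.730.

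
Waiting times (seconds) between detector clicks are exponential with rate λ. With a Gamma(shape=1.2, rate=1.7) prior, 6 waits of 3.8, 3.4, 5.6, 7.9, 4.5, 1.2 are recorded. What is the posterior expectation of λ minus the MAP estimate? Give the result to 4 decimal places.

0.0356

Σ times = 26.4. Posterior: Gamma(shape = 1.2+6 = 7.2, rate = 1.7+26.4 = 28.1).
Mode = (α−1)/β = 6.2/28.1 = 0.2206.
Mean = α/β = 7.2/28.1 = 0.2562.
Difference = 0.2562 − 0.2206 = 0.0356.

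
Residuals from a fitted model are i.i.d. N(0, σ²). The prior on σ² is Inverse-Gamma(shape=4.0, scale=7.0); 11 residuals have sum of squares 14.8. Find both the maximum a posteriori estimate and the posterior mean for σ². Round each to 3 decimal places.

Posterior: Inverse-Gamma(shape = 4.0+11/2 = 9.5, scale = 7.0+14.8/2 = 14.4).
Mode = β/(α+1) = 14.4/10.5 = 1.371.
Mean = β/(α−1) = 14.4/8.5 = 1.694.
The mean is pulled above the mode by the posterior's right skew.

maximum a posteriori estimate = 1.371, posterior mean = 1.694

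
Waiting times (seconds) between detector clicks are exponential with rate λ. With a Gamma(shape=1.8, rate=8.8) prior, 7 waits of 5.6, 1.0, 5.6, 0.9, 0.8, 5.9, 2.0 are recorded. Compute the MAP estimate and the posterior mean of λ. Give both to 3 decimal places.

MAP: 0.255. Posterior mean: 0.288.

Σ times = 21.8. Posterior: Gamma(shape = 1.8+7 = 8.8, rate = 8.8+21.8 = 30.6).
Mode = (α−1)/β = 7.8/30.6 = 0.255.
Mean = α/β = 8.8/30.6 = 0.288.
Right-skewed posterior ⇒ mode < mean.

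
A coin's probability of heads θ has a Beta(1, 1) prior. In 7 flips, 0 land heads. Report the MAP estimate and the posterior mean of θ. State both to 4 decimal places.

MAP estimate = 0.0000, posterior mean = 0.1111

Posterior: Beta(1+0, 1+7) = Beta(1, 8).
Since α = 1 ≤ 1 and β > 1, the Beta density is monotone decreasing on [0,1]; the mode is at 0.
Mean = 1/(1+8) = 0.1111.
Mean > mode: the posterior has a right tail.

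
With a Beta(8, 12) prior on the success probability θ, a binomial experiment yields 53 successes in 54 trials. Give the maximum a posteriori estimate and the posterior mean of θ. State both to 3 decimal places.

Posterior: Beta(8+53, 12+1) = Beta(61, 13).
Mode = (61−1)/(61+13−2) = 60/72 = 0.833.
Mean = 61/(61+13) = 61/74 = 0.824.

MAP = 0.833, posterior mean = 0.824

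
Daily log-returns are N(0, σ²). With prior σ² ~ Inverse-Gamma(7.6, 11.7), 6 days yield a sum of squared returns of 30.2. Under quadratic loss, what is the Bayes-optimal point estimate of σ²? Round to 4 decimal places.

Posterior: Inverse-Gamma(shape = 7.6+6/2 = 10.6, scale = 11.7+30.2/2 = 26.8).
Mode = β/(α+1) = 26.8/11.6 = 2.3103.
Mean = β/(α−1) = 26.8/9.6 = 2.7917.
Quadratic loss ⇒ the optimal estimator is the posterior mean.

2.7917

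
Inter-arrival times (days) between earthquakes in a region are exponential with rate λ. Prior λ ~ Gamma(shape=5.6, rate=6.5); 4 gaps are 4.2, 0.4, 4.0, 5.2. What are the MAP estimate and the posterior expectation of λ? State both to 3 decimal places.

Σ times = 13.8. Posterior: Gamma(shape = 5.6+4 = 9.6, rate = 6.5+13.8 = 20.3).
Mode = (α−1)/β = 8.6/20.3 = 0.424.
Mean = α/β = 9.6/20.3 = 0.473.
Mean > mode: the posterior has a right tail.

MAP estimate = 0.424, posterior expectation = 0.473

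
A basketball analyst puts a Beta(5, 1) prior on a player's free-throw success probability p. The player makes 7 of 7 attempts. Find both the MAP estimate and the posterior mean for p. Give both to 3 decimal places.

Posterior: Beta(5+7, 1+0) = Beta(12, 1).
Since β = 1 ≤ 1 and α > 1, the Beta density is monotone increasing on [0,1]; the mode is at 1.
Mean = 12/(12+1) = 0.923.

MAP estimate = 1.000, posterior mean = 0.923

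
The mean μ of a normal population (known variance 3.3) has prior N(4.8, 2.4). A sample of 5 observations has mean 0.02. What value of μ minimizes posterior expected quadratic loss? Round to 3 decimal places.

1.051

Posterior for μ is Normal. Precision-weighted mean: (1/2.4·4.8 + 5/3.3·0.02) / (1/2.4 + 5/3.3) = 1.051.
A Normal posterior is symmetric, so mode = mean.
Quadratic loss ⇒ the optimal estimator is the posterior mean.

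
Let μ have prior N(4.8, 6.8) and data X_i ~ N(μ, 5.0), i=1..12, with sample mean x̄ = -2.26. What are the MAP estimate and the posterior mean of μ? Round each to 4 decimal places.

MAP estimate = -1.8524, posterior mean = -1.8524

Posterior for μ is Normal. Precision-weighted mean: (1/6.8·4.8 + 12/5.0·-2.26) / (1/6.8 + 12/5.0) = -1.8524.
A Normal posterior is symmetric, so mode = mean.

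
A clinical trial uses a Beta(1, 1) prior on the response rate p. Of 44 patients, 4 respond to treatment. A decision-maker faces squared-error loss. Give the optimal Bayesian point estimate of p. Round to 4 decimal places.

0.1087

Posterior: Beta(1+4, 1+40) = Beta(5, 41).
Mode = (5−1)/(5+41−2) = 4/44 = 0.0909.
With a flat prior the MAP equals the MLE, 4/44.
Mean = 5/(5+41) = 5/46 = 0.1087.
Squared-error loss ⇒ the optimal estimator is the posterior mean.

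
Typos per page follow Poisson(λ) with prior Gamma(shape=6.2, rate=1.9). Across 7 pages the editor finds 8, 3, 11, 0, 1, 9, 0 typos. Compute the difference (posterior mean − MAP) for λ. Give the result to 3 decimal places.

0.112

Σ counts = 32. Posterior: Gamma(shape = 6.2+32 = 38.2, rate = 1.9+7 = 8.9).
Mode = (α−1)/β = 37.2/8.9 = 4.180.
Mean = α/β = 38.2/8.9 = 4.292.
Difference = 4.292 − 4.180 = 0.112.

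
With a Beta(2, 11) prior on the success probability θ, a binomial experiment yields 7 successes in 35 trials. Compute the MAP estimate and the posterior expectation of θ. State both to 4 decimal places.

MAP = 0.1739; posterior mean = 0.1875

Posterior: Beta(2+7, 11+28) = Beta(9, 39).
Mode = (9−1)/(9+39−2) = 8/46 = 0.1739.
Mean = 9/(9+39) = 9/48 = 0.1875.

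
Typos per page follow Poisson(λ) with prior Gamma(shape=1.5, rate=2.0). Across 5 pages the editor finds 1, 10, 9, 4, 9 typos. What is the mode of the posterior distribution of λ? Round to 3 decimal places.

4.786

Σ counts = 33. Posterior: Gamma(shape = 1.5+33 = 34.5, rate = 2.0+5 = 7.0).
Mode = (α−1)/β = 33.5/7.0 = 4.786.
Mean = α/β = 34.5/7.0 = 4.929.
This is the posterior mode — the MAP estimate.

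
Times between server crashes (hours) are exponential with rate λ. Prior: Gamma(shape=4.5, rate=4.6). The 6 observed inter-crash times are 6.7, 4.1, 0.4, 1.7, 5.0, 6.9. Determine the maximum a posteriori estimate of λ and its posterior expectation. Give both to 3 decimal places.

Σ times = 24.8. Posterior: Gamma(shape = 4.5+6 = 10.5, rate = 4.6+24.8 = 29.4).
Mode = (α−1)/β = 9.5/29.4 = 0.323.
Mean = α/β = 10.5/29.4 = 0.357.

λ_MAP = 0.323, E[λ|data] = 0.357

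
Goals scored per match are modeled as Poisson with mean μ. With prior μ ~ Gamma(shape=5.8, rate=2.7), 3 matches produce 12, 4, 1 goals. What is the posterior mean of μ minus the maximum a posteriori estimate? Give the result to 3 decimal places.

Σ counts = 17. Posterior: Gamma(shape = 5.8+17 = 22.8, rate = 2.7+3 = 5.7).
Mode = (α−1)/β = 21.8/5.7 = 3.825.
Mean = α/β = 22.8/5.7 = 4.000.
Difference = 4.000 − 3.825 = 0.175.
Mean > mode: the posterior has a right tail.

0.175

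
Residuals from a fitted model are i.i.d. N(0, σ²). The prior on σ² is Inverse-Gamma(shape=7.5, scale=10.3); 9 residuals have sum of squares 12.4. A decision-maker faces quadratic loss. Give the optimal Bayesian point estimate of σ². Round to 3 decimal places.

Posterior: Inverse-Gamma(shape = 7.5+9/2 = 12.0, scale = 10.3+12.4/2 = 16.5).
Mode = β/(α+1) = 16.5/13.0 = 1.269.
Mean = β/(α−1) = 16.5/11.0 = 1.500.
Quadratic loss ⇒ the optimal estimator is the posterior mean.

1.500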